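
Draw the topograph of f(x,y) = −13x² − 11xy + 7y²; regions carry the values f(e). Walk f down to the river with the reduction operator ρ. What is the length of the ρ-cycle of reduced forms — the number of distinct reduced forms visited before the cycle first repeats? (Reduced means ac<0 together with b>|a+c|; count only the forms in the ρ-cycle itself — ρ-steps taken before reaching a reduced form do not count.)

D = 485, ⌊√D⌋ = 22
descent: ρ → (7,11,-13)  [lands on river]
river: ρ → (-13,15,5)
river: ρ → (5,15,-13)
river: ρ → (-13,11,7)
river: ρ → (7,17,-7)
river: ρ → (-7,11,13)
river: ρ → (13,15,-5)
river: ρ → (-5,15,13)
river: ρ → (13,11,-7)
river: ρ → (-7,17,7)
ρ-cycle length = 10 (tail of 1 descent step not counted)

10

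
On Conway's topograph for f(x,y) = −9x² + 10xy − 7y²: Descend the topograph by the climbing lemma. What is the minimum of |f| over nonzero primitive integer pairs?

translate: b→8 (≡-10 mod 18), so (9,-10,7)→(9,8,6)
flip: (9,8,6)→(6,-8,9)
translate: b→4 (≡-8 mod 12), so (6,-8,9)→(6,4,7)
reduced (well bottom): (6,4,7) with a≤c, −a<b≤a
well minimum |f| = |-6| = 6 (negative-definite)

6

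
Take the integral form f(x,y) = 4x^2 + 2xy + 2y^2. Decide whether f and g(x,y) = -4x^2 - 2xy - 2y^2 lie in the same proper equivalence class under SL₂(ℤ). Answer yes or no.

D₁ = -28, D₂ = -28
f: flip: (4,2,2)→(2,-2,4)
f: translate: b→2 (≡-2 mod 4), so (2,-2,4)→(2,2,4)
f: reduced (well bottom): (2,2,4) with a≤c, −a<b≤a
g is negative-definite; reduce −g:
−g: flip: (4,2,2)→(2,-2,4)
−g: translate: b→2 (≡-2 mod 4), so (2,-2,4)→(2,2,4)
−g: reduced (well bottom): (2,2,4) with a≤c, −a<b≤a
flip sign back: reduced form of g is (-2,-2,-4)
reduced forms (2, 2, 4) vs (-2, -2, -4) ⇒ inequivalent

no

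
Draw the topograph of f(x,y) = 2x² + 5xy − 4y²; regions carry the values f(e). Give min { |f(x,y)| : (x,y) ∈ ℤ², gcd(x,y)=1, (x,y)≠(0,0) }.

river: ρ → (-4,3,3)
river: ρ → (3,3,-4)
river: ρ → (-4,5,2)
river: ρ → (2,7,-1)
river: ρ → (-1,7,2)
river: ρ → (2,5,-4)
closes: descent 0, river 6
min |a| on river = 1

1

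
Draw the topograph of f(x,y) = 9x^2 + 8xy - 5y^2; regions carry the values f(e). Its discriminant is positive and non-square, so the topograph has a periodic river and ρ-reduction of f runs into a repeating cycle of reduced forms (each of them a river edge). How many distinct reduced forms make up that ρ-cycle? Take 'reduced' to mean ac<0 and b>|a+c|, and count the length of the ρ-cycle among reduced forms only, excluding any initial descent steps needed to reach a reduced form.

D = 244, ⌊√D⌋ = 15
river: ρ → (-5,12,5)
river: ρ → (5,8,-9)
river: ρ → (-9,10,4)
river: ρ → (4,14,-3)
river: ρ → (-3,10,12)
river: ρ → (12,14,-1)
river: ρ → (-1,14,12)
river: ρ → (12,10,-3)
river: ρ → (-3,14,4)
river: ρ → (4,10,-9)
river: ρ → (-9,8,5)
river: ρ → (5,12,-5)
river: ρ → (-5,8,9)
river: ρ → (9,10,-4)
river: ρ → (-4,14,3)
river: ρ → (3,10,-12)
river: ρ → (-12,14,1)
river: ρ → (1,14,-12)
river: ρ → (-12,10,3)
river: ρ → (3,14,-4)
river: ρ → (-4,10,9)
river: ρ → (9,8,-5)
ρ-cycle length = 22 (tail of 0 descent steps not counted)

22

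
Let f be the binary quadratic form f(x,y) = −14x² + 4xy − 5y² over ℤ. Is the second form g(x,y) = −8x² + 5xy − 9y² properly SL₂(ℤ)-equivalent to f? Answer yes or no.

D₁ = -264, D₂ = -263
discriminants differ ⇒ not SL₂(ℤ)-equivalent

no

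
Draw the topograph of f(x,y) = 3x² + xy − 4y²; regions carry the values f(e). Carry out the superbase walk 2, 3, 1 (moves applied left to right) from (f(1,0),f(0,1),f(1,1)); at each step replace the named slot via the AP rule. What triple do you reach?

start (3,-4,0) = (f(1,0),f(0,1),f(1,1))
replace slot 2: 2·(3+0) − (-4) = 10 → (3,10,0)
replace slot 3: 2·(3+10) − 0 = 26 → (3,10,26)
replace slot 1: 2·(10+26) − 3 = 69 → (69,10,26)

69,10,26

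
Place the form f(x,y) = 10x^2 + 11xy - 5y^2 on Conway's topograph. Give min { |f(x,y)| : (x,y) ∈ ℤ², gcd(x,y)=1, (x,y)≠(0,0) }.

river: ρ → (-5,9,12)
river: ρ → (12,15,-2)
river: ρ → (-2,17,4)
river: ρ → (4,15,-6)
river: ρ → (-6,9,10)
river: ρ → (10,11,-5)
closes: descent 0, river 6
min |a| on river = 2

2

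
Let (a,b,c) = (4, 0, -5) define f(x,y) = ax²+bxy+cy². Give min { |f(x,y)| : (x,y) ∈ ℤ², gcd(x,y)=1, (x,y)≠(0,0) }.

descent: ρ → (-5,0,4)
descent: ρ → (4,8,-1)  [lands on river]
river: ρ → (-1,8,4)
closes: descent 2, river 2
min |a| on river = 1

1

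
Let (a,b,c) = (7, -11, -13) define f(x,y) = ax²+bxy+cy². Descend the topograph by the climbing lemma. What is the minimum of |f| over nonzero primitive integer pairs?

descent: ρ → (-13,11,7)  [lands on river]
river: ρ → (7,17,-7)
river: ρ → (-7,11,13)
river: ρ → (13,15,-5)
river: ρ → (-5,15,13)
river: ρ → (13,11,-7)
river: ρ → (-7,17,7)
river: ρ → (7,11,-13)
river: ρ → (-13,15,5)
river: ρ → (5,15,-13)
closes: descent 1, river 10
min |a| on river = 5

5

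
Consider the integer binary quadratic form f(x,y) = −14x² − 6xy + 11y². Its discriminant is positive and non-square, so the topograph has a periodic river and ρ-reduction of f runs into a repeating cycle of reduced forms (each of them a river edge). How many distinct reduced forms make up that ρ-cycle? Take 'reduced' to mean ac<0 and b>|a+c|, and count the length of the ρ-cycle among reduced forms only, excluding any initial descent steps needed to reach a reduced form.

D = 652, ⌊√D⌋ = 25
descent: ρ → (11,6,-14)  [lands on river]
river: ρ → (-14,22,3)
river: ρ → (3,20,-21)
river: ρ → (-21,22,2)
river: ρ → (2,22,-21)
river: ρ → (-21,20,3)
river: ρ → (3,22,-14)
river: ρ → (-14,6,11)
river: ρ → (11,16,-9)
river: ρ → (-9,20,7)
river: ρ → (7,22,-6)
river: ρ → (-6,14,19)
river: ρ → (19,24,-1)
river: ρ → (-1,24,19)
river: ρ → (19,14,-6)
river: ρ → (-6,22,7)
river: ρ → (7,20,-9)
river: ρ → (-9,16,11)
ρ-cycle length = 18 (tail of 1 descent step not counted)

18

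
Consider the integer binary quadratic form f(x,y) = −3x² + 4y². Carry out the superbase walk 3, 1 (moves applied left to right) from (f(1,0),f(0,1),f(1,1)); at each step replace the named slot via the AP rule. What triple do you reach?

start (-3,4,1) = (f(1,0),f(0,1),f(1,1))
replace slot 3: 2·((-3)+4) − 1 = 1 → (-3,4,1)
replace slot 1: 2·(4+1) − (-3) = 13 → (13,4,1)

13,4,1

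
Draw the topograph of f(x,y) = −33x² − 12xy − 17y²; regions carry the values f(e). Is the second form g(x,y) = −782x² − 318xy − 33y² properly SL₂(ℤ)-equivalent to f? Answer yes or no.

D₁ = -2100, D₂ = -2100
f is negative-definite; reduce −f:
−f: flip: (33,12,17)→(17,-12,33)
−f: reduced (well bottom): (17,-12,33) with a≤c, −a<b≤a
flip sign back: reduced form of f is (-17,12,-33)
g is negative-definite; reduce −g:
−g: flip: (782,318,33)→(33,-318,782)
−g: translate: b→12 (≡-318 mod 66), so (33,-318,782)→(33,12,17)
−g: flip: (33,12,17)→(17,-12,33)
−g: reduced (well bottom): (17,-12,33) with a≤c, −a<b≤a
flip sign back: reduced form of g is (-17,12,-33)
reduced forms (-17, 12, -33) vs (-17, 12, -33) ⇒ equivalent

yes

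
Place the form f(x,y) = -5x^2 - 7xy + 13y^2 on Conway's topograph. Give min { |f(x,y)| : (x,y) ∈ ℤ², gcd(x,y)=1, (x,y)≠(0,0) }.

descent: ρ → (13,7,-5)
descent: ρ → (-5,13,7)  [lands on river]
river: ρ → (7,15,-3)
river: ρ → (-3,15,7)
river: ρ → (7,13,-5)
river: ρ → (-5,17,1)
river: ρ → (1,17,-5)
closes: descent 2, river 6
min |a| on river = 1

1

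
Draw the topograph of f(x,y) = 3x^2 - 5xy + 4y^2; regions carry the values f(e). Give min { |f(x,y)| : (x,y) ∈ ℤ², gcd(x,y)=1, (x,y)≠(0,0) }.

translate: b→1 (≡-5 mod 6), so (3,-5,4)→(3,1,2)
flip: (3,1,2)→(2,-1,3)
reduced (well bottom): (2,-1,3) with a≤c, −a<b≤a
well minimum = a = 2

2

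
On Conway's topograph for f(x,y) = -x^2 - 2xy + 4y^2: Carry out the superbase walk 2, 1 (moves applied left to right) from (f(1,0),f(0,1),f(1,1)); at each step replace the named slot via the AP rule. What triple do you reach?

start (-1,4,1) = (f(1,0),f(0,1),f(1,1))
replace slot 2: 2·((-1)+1) − 4 = -4 → (-1,-4,1)
replace slot 1: 2·((-4)+1) − (-1) = -5 → (-5,-4,1)

-5,-4,1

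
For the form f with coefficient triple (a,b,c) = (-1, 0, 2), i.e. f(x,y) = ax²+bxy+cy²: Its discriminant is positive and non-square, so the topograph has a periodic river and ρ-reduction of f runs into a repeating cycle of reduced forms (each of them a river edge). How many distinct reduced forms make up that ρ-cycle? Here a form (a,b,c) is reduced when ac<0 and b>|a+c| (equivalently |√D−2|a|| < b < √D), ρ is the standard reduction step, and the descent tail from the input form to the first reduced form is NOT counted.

D = 8, ⌊√D⌋ = 2
descent: ρ → (2,0,-1)
descent: ρ → (-1,2,1)  [lands on river]
river: ρ → (1,2,-1)
ρ-cycle length = 2 (tail of 2 descent steps not counted)

2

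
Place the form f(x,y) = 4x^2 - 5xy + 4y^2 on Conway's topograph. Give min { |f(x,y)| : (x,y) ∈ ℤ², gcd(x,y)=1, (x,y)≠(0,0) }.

translate: b→3 (≡-5 mod 8), so (4,-5,4)→(4,3,3)
flip: (4,3,3)→(3,-3,4)
translate: b→3 (≡-3 mod 6), so (3,-3,4)→(3,3,4)
reduced (well bottom): (3,3,4) with a≤c, −a<b≤a
well minimum = a = 3

3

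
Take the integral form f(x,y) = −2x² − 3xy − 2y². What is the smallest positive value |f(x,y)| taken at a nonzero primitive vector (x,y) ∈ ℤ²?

translate: b→-1 (≡3 mod 4), so (2,3,2)→(2,-1,1)
flip: (2,-1,1)→(1,1,2)
reduced (well bottom): (1,1,2) with a≤c, −a<b≤a
well minimum |f| = |-1| = 1 (negative-definite)

1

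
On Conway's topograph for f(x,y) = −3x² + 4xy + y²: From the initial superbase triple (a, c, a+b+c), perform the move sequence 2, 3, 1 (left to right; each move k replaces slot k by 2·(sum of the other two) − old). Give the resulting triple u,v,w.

start (-3,1,2) = (f(1,0),f(0,1),f(1,1))
replace slot 2: 2·((-3)+2) − 1 = -3 → (-3,-3,2)
replace slot 3: 2·((-3)+(-3)) − 2 = -14 → (-3,-3,-14)
replace slot 1: 2·((-3)+(-14)) − (-3) = -31 → (-31,-3,-14)

-31,-3,-14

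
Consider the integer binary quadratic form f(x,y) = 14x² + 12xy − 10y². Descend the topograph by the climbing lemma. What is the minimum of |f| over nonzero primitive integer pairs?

river: ρ → (-10,8,16)
river: ρ → (16,24,-2)
river: ρ → (-2,24,16)
river: ρ → (16,8,-10)
river: ρ → (-10,12,14)
river: ρ → (14,16,-8)
river: ρ → (-8,16,14)
river: ρ → (14,12,-10)
closes: descent 0, river 8
min |a| on river = 2

2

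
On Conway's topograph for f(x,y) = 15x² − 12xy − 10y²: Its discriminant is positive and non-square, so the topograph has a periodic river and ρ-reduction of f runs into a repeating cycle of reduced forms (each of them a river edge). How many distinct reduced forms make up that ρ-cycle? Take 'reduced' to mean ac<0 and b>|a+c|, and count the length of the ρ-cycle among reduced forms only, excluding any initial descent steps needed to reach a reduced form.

D = 744, ⌊√D⌋ = 27
descent: ρ → (-10,12,15)  [lands on river]
river: ρ → (15,18,-7)
river: ρ → (-7,24,6)
river: ρ → (6,24,-7)
river: ρ → (-7,18,15)
river: ρ → (15,12,-10)
river: ρ → (-10,8,17)
river: ρ → (17,26,-1)
river: ρ → (-1,26,17)
river: ρ → (17,8,-10)
ρ-cycle length = 10 (tail of 1 descent step not counted)

10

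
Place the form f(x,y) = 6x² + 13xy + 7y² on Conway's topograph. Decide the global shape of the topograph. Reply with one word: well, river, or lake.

D = b²−4ac = 13² − 4·6·7 = 1
D = 1² is a perfect square ⇒ form factors over ℤ ⇒ lakes

lake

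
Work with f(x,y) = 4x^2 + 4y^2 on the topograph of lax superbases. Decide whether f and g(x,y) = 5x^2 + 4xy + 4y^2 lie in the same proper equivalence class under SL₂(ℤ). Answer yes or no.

D₁ = -64, D₂ = -64
f: reduced (well bottom): (4,0,4) with a≤c, −a<b≤a
g: flip: (5,4,4)→(4,-4,5)
g: translate: b→4 (≡-4 mod 8), so (4,-4,5)→(4,4,5)
g: reduced (well bottom): (4,4,5) with a≤c, −a<b≤a
reduced forms (4, 0, 4) vs (4, 4, 5) ⇒ inequivalent

no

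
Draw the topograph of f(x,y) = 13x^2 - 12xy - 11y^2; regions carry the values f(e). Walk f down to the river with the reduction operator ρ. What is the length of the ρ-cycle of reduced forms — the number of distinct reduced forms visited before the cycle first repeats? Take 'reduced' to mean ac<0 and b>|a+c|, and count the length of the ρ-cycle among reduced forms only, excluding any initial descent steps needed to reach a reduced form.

D = 716, ⌊√D⌋ = 26
descent: ρ → (-11,12,13)  [lands on river]
river: ρ → (13,14,-10)
river: ρ → (-10,26,1)
river: ρ → (1,26,-10)
river: ρ → (-10,14,13)
river: ρ → (13,12,-11)
river: ρ → (-11,10,14)
river: ρ → (14,18,-7)
river: ρ → (-7,24,5)
river: ρ → (5,26,-2)
river: ρ → (-2,26,5)
river: ρ → (5,24,-7)
river: ρ → (-7,18,14)
river: ρ → (14,10,-11)
ρ-cycle length = 14 (tail of 1 descent step not counted)

14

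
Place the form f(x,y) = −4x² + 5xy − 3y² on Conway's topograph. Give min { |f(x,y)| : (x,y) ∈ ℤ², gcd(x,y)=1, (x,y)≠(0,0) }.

translate: b→3 (≡-5 mod 8), so (4,-5,3)→(4,3,2)
flip: (4,3,2)→(2,-3,4)
translate: b→1 (≡-3 mod 4), so (2,-3,4)→(2,1,3)
reduced (well bottom): (2,1,3) with a≤c, −a<b≤a
well minimum |f| = |-2| = 2 (negative-definite)

2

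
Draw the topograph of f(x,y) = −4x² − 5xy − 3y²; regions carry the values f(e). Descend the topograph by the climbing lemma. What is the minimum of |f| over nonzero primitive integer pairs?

translate: b→-3 (≡5 mod 8), so (4,5,3)→(4,-3,2)
flip: (4,-3,2)→(2,3,4)
translate: b→-1 (≡3 mod 4), so (2,3,4)→(2,-1,3)
reduced (well bottom): (2,-1,3) with a≤c, −a<b≤a
well minimum |f| = |-2| = 2 (negative-definite)

2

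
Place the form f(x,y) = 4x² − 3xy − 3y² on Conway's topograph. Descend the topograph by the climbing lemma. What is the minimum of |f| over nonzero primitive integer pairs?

descent: ρ → (-3,3,4)  [lands on river]
river: ρ → (4,5,-2)
river: ρ → (-2,7,1)
river: ρ → (1,7,-2)
river: ρ → (-2,5,4)
river: ρ → (4,3,-3)
closes: descent 1, river 6
min |a| on river = 1

1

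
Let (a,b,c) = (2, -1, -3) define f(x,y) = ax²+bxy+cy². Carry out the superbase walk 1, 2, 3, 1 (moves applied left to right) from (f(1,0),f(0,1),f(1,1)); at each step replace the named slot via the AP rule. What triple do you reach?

start (2,-3,-2) = (f(1,0),f(0,1),f(1,1))
replace slot 1: 2·((-3)+(-2)) − 2 = -12 → (-12,-3,-2)
replace slot 2: 2·((-12)+(-2)) − (-3) = -25 → (-12,-25,-2)
replace slot 3: 2·((-12)+(-25)) − (-2) = -72 → (-12,-25,-72)
replace slot 1: 2·((-25)+(-72)) − (-12) = -182 → (-182,-25,-72)

-182,-25,-72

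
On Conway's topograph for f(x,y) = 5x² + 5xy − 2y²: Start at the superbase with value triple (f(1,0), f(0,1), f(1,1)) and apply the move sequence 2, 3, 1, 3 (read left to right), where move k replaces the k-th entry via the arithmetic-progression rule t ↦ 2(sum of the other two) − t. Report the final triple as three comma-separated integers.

start (5,-2,8) = (f(1,0),f(0,1),f(1,1))
replace slot 2: 2·(5+8) − (-2) = 28 → (5,28,8)
replace slot 3: 2·(5+28) − 8 = 58 → (5,28,58)
replace slot 1: 2·(28+58) − 5 = 167 → (167,28,58)
replace slot 3: 2·(167+28) − 58 = 332 → (167,28,332)

167,28,332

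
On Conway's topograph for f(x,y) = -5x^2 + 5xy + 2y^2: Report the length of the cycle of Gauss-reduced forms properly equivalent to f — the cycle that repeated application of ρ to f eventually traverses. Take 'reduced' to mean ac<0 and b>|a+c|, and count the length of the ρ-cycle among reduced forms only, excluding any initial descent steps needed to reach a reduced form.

D = 65, ⌊√D⌋ = 8
river: ρ → (2,7,-2)
river: ρ → (-2,5,5)
river: ρ → (5,5,-2)
river: ρ → (-2,7,2)
river: ρ → (2,5,-5)
river: ρ → (-5,5,2)
ρ-cycle length = 6 (tail of 0 descent steps not counted)

6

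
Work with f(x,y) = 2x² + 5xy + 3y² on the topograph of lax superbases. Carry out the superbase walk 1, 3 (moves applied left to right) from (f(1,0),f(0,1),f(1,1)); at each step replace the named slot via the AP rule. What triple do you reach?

start (2,3,10) = (f(1,0),f(0,1),f(1,1))
replace slot 1: 2·(3+10) − 2 = 24 → (24,3,10)
replace slot 3: 2·(24+3) − 10 = 44 → (24,3,44)

24,3,44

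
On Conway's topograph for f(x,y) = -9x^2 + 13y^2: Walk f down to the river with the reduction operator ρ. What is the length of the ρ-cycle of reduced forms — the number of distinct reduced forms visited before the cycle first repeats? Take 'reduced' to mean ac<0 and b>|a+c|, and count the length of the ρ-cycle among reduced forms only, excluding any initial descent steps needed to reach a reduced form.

D = 468, ⌊√D⌋ = 21
descent: ρ → (13,0,-9)
descent: ρ → (-9,18,4)  [lands on river]
river: ρ → (4,14,-17)
river: ρ → (-17,20,1)
river: ρ → (1,20,-17)
river: ρ → (-17,14,4)
river: ρ → (4,18,-9)
ρ-cycle length = 6 (tail of 2 descent steps not counted)

6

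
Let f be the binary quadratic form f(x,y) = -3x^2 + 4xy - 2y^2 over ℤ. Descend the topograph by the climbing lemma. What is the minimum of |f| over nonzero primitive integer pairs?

translate: b→2 (≡-4 mod 6), so (3,-4,2)→(3,2,1)
flip: (3,2,1)→(1,-2,3)
translate: b→0 (≡-2 mod 2), so (1,-2,3)→(1,0,2)
reduced (well bottom): (1,0,2) with a≤c, −a<b≤a
well minimum |f| = |-1| = 1 (negative-definite)

1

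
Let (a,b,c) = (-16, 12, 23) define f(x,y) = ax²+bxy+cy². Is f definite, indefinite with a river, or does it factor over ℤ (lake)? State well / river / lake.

D = b²−4ac = 12² − 4·(-16)·23 = 1616
D > 0 non-square ⇒ indefinite ⇒ periodic river

river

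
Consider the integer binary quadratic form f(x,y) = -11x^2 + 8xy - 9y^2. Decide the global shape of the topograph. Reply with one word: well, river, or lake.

D = b²−4ac = 8² − 4·(-11)·(-9) = -332
D < 0 ⇒ definite ⇒ every region one sign ⇒ single well

well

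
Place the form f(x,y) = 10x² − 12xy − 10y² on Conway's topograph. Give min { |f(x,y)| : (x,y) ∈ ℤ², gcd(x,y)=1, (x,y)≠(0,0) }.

descent: ρ → (-10,12,10)  [lands on river]
river: ρ → (10,8,-12)
river: ρ → (-12,16,6)
river: ρ → (6,20,-6)
river: ρ → (-6,16,12)
river: ρ → (12,8,-10)
closes: descent 1, river 6
min |a| on river = 6

6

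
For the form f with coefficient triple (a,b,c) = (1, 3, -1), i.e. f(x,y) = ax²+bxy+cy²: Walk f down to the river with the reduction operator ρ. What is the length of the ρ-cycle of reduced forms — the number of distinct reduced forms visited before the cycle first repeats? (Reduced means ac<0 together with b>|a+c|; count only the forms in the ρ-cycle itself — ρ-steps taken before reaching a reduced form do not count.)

D = 13, ⌊√D⌋ = 3
river: ρ → (-1,3,1)
river: ρ → (1,3,-1)
ρ-cycle length = 2 (tail of 0 descent steps not counted)

2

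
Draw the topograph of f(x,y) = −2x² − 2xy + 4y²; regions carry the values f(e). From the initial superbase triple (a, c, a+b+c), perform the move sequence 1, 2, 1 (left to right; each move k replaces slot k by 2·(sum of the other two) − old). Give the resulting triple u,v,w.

start (-2,4,0) = (f(1,0),f(0,1),f(1,1))
replace slot 1: 2·(4+0) − (-2) = 10 → (10,4,0)
replace slot 2: 2·(10+0) − 4 = 16 → (10,16,0)
replace slot 1: 2·(16+0) − 10 = 22 → (22,16,0)

22,16,0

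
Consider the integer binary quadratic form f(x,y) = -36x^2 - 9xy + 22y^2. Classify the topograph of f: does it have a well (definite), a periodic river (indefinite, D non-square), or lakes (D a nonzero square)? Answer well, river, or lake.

D = b²−4ac = (-9)² − 4·(-36)·22 = 3249
D = 57² is a perfect square ⇒ form factors over ℤ ⇒ lakes

lake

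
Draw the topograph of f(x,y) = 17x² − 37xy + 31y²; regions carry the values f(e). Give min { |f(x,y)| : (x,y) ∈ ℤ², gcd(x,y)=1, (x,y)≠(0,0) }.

translate: b→-3 (≡-37 mod 34), so (17,-37,31)→(17,-3,11)
flip: (17,-3,11)→(11,3,17)
reduced (well bottom): (11,3,17) with a≤c, −a<b≤a
well minimum = a = 11

11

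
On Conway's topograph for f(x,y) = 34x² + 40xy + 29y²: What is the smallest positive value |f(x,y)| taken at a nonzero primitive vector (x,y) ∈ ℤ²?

translate: b→-28 (≡40 mod 68), so (34,40,29)→(34,-28,23)
flip: (34,-28,23)→(23,28,34)
translate: b→-18 (≡28 mod 46), so (23,28,34)→(23,-18,29)
reduced (well bottom): (23,-18,29) with a≤c, −a<b≤a
well minimum = a = 23

23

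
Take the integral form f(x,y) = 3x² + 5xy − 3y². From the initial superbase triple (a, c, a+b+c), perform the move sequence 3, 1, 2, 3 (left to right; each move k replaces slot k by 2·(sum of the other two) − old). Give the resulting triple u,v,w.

start (3,-3,5) = (f(1,0),f(0,1),f(1,1))
replace slot 3: 2·(3+(-3)) − 5 = -5 → (3,-3,-5)
replace slot 1: 2·((-3)+(-5)) − 3 = -19 → (-19,-3,-5)
replace slot 2: 2·((-19)+(-5)) − (-3) = -45 → (-19,-45,-5)
replace slot 3: 2·((-19)+(-45)) − (-5) = -123 → (-19,-45,-123)

-19,-45,-123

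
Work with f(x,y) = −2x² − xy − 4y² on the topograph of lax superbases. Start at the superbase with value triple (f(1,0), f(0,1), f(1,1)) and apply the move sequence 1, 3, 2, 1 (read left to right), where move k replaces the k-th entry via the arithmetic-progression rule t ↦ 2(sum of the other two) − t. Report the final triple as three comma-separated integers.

start (-2,-4,-7) = (f(1,0),f(0,1),f(1,1))
replace slot 1: 2·((-4)+(-7)) − (-2) = -20 → (-20,-4,-7)
replace slot 3: 2·((-20)+(-4)) − (-7) = -41 → (-20,-4,-41)
replace slot 2: 2·((-20)+(-41)) − (-4) = -118 → (-20,-118,-41)
replace slot 1: 2·((-118)+(-41)) − (-20) = -298 → (-298,-118,-41)

-298,-118,-41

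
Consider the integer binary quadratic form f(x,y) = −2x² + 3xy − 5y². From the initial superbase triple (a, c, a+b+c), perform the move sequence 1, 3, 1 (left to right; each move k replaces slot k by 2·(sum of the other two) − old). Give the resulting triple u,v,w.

start (-2,-5,-4) = (f(1,0),f(0,1),f(1,1))
replace slot 1: 2·((-5)+(-4)) − (-2) = -16 → (-16,-5,-4)
replace slot 3: 2·((-16)+(-5)) − (-4) = -38 → (-16,-5,-38)
replace slot 1: 2·((-5)+(-38)) − (-16) = -70 → (-70,-5,-38)

-70,-5,-38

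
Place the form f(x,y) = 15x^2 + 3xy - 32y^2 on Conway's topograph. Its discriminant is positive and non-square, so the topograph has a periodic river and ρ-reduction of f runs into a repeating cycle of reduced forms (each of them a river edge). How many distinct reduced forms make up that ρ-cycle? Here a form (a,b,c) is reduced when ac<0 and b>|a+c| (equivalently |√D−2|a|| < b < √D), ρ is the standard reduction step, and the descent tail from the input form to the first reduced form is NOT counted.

D = 1929, ⌊√D⌋ = 43
descent: ρ → (-32,-3,15)
descent: ρ → (15,33,-14)  [lands on river]
river: ρ → (-14,23,25)
river: ρ → (25,27,-12)
river: ρ → (-12,21,31)
river: ρ → (31,41,-2)
river: ρ → (-2,43,10)
river: ρ → (10,37,-14)
river: ρ → (-14,19,28)
river: ρ → (28,37,-5)
river: ρ → (-5,43,4)
river: ρ → (4,37,-35)
river: ρ → (-35,33,6)
river: ρ → (6,39,-17)
river: ρ → (-17,29,16)
river: ρ → (16,35,-11)
river: ρ → (-11,31,22)
river: ρ → (22,13,-20)
river: ρ → (-20,27,15)
ρ-cycle length = 18 (tail of 2 descent steps not counted)

18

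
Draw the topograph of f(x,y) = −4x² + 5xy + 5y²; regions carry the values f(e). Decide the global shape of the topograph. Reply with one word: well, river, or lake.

D = b²−4ac = 5² − 4·(-4)·5 = 105
D > 0 non-square ⇒ indefinite ⇒ periodic river

river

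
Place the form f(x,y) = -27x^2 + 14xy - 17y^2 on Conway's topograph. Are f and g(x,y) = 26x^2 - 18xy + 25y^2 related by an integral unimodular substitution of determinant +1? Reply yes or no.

D₁ = -1640, D₂ = -2276
discriminants differ ⇒ not SL₂(ℤ)-equivalent

no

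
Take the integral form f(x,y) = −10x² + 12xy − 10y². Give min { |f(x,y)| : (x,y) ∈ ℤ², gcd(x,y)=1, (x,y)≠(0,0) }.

translate: b→8 (≡-12 mod 20), so (10,-12,10)→(10,8,8)
flip: (10,8,8)→(8,-8,10)
translate: b→8 (≡-8 mod 16), so (8,-8,10)→(8,8,10)
reduced (well bottom): (8,8,10) with a≤c, −a<b≤a
well minimum |f| = |-8| = 8 (negative-definite)

8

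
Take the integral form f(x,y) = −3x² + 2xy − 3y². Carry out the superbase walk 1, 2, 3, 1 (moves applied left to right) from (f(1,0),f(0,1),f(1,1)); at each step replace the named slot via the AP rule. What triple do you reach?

start (-3,-3,-4) = (f(1,0),f(0,1),f(1,1))
replace slot 1: 2·((-3)+(-4)) − (-3) = -11 → (-11,-3,-4)
replace slot 2: 2·((-11)+(-4)) − (-3) = -27 → (-11,-27,-4)
replace slot 3: 2·((-11)+(-27)) − (-4) = -72 → (-11,-27,-72)
replace slot 1: 2·((-27)+(-72)) − (-11) = -187 → (-187,-27,-72)

-187,-27,-72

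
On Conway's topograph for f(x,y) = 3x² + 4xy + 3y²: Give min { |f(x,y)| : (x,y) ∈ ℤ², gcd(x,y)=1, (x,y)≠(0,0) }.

translate: b→-2 (≡4 mod 6), so (3,4,3)→(3,-2,2)
flip: (3,-2,2)→(2,2,3)
reduced (well bottom): (2,2,3) with a≤c, −a<b≤a
well minimum = a = 2

2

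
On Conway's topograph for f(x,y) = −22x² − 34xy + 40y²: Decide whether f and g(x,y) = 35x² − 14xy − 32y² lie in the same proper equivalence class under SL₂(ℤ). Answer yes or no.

D₁ = 4676, D₂ = 4676
river cycle of f (length 32): (40, 34, -22), (-22, 54, 20), (20, 66, -4), (-4, 62, 52), (52, 42, -14), (-14, 42, 52), (52, 62, -4), (-4, 66, 20), (20, 54, -22), (-22, 34, 40), … (22 more)
river cycle of g (length 28): (-32, 14, 35), (35, 56, -11), (-11, 54, 40), (40, 26, -25), (-25, 24, 41), (41, 58, -8), (-8, 54, 55), (55, 56, -7), (-7, 56, 55), (55, 54, -8), … (18 more)
cycles differ ⇒ inequivalent

no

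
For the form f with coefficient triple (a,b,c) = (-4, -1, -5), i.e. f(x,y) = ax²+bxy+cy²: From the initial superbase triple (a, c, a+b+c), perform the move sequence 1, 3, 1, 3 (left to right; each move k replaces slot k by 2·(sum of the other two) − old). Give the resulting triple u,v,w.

start (-4,-5,-10) = (f(1,0),f(0,1),f(1,1))
replace slot 1: 2·((-5)+(-10)) − (-4) = -26 → (-26,-5,-10)
replace slot 3: 2·((-26)+(-5)) − (-10) = -52 → (-26,-5,-52)
replace slot 1: 2·((-5)+(-52)) − (-26) = -88 → (-88,-5,-52)
replace slot 3: 2·((-88)+(-5)) − (-52) = -134 → (-88,-5,-134)

-88,-5,-134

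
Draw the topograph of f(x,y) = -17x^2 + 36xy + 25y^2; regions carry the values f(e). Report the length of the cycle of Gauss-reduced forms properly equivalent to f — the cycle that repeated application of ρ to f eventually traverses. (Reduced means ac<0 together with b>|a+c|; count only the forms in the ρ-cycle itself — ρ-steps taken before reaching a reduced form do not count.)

D = 2996, ⌊√D⌋ = 54
river: ρ → (25,14,-28)
river: ρ → (-28,42,11)
river: ρ → (11,46,-20)
river: ρ → (-20,34,23)
river: ρ → (23,12,-31)
river: ρ → (-31,50,4)
river: ρ → (4,54,-5)
river: ρ → (-5,46,44)
river: ρ → (44,42,-7)
river: ρ → (-7,42,44)
river: ρ → (44,46,-5)
river: ρ → (-5,54,4)
river: ρ → (4,50,-31)
river: ρ → (-31,12,23)
river: ρ → (23,34,-20)
river: ρ → (-20,46,11)
river: ρ → (11,42,-28)
river: ρ → (-28,14,25)
river: ρ → (25,36,-17)
river: ρ → (-17,32,29)
river: ρ → (29,26,-20)
river: ρ → (-20,54,1)
river: ρ → (1,54,-20)
river: ρ → (-20,26,29)
river: ρ → (29,32,-17)
river: ρ → (-17,36,25)
ρ-cycle length = 26 (tail of 0 descent steps not counted)

26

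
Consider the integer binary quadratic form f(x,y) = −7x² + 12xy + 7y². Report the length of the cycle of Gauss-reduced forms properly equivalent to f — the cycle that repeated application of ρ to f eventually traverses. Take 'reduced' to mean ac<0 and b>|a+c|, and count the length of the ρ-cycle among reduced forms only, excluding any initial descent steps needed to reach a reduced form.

D = 340, ⌊√D⌋ = 18
river: ρ → (7,16,-3)
river: ρ → (-3,14,12)
river: ρ → (12,10,-5)
river: ρ → (-5,10,12)
river: ρ → (12,14,-3)
river: ρ → (-3,16,7)
river: ρ → (7,12,-7)
river: ρ → (-7,16,3)
river: ρ → (3,14,-12)
river: ρ → (-12,10,5)
river: ρ → (5,10,-12)
river: ρ → (-12,14,3)
river: ρ → (3,16,-7)
river: ρ → (-7,12,7)
ρ-cycle length = 14 (tail of 0 descent steps not counted)

14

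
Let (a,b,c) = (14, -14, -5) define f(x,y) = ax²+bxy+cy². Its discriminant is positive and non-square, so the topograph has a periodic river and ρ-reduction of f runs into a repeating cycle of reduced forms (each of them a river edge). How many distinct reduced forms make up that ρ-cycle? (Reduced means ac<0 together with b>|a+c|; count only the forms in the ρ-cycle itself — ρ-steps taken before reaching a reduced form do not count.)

D = 476, ⌊√D⌋ = 21
descent: ρ → (-5,14,14)  [lands on river]
river: ρ → (14,14,-5)
river: ρ → (-5,16,11)
river: ρ → (11,6,-10)
river: ρ → (-10,14,7)
river: ρ → (7,14,-10)
river: ρ → (-10,6,11)
river: ρ → (11,16,-5)
ρ-cycle length = 8 (tail of 1 descent step not counted)

8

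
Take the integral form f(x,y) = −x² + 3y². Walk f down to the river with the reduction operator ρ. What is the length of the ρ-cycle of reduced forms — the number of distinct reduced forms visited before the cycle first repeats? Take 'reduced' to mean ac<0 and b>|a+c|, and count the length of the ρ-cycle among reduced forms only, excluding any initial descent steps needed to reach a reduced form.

D = 12, ⌊√D⌋ = 3
descent: ρ → (3,0,-1)
descent: ρ → (-1,2,2)  [lands on river]
river: ρ → (2,2,-1)
ρ-cycle length = 2 (tail of 2 descent steps not counted)

2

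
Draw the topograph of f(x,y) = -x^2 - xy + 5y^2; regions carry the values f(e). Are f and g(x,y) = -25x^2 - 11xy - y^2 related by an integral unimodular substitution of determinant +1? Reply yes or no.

D₁ = 21, D₂ = 21
river cycle of f (length 2): (-1, 3, 3), (3, 3, -1)
river cycle of g (length 2): (-1, 3, 3), (3, 3, -1)
cycles coincide ⇒ equivalent

yes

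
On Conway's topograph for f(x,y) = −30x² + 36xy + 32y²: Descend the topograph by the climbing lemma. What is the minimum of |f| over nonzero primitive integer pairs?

river: ρ → (32,28,-34)
river: ρ → (-34,40,26)
river: ρ → (26,64,-10)
river: ρ → (-10,56,50)
river: ρ → (50,44,-16)
river: ρ → (-16,52,38)
river: ρ → (38,24,-30)
river: ρ → (-30,36,32)
closes: descent 0, river 8
min |a| on river = 10

10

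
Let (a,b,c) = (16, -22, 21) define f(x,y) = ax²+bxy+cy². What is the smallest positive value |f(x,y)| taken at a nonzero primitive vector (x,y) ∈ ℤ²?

translate: b→10 (≡-22 mod 32), so (16,-22,21)→(16,10,15)
flip: (16,10,15)→(15,-10,16)
reduced (well bottom): (15,-10,16) with a≤c, −a<b≤a
well minimum = a = 15

15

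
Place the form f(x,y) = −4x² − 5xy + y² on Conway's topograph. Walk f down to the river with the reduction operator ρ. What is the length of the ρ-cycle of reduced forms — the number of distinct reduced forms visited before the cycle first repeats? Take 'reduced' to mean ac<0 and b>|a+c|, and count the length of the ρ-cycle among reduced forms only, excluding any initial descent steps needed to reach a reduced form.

D = 41, ⌊√D⌋ = 6
descent: ρ → (1,5,-4)  [lands on river]
river: ρ → (-4,3,2)
river: ρ → (2,5,-2)
river: ρ → (-2,3,4)
river: ρ → (4,5,-1)
river: ρ → (-1,5,4)
river: ρ → (4,3,-2)
river: ρ → (-2,5,2)
river: ρ → (2,3,-4)
river: ρ → (-4,5,1)
ρ-cycle length = 10 (tail of 1 descent step not counted)

10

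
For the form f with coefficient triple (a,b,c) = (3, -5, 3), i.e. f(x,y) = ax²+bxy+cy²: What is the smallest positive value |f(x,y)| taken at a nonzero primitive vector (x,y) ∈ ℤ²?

translate: b→1 (≡-5 mod 6), so (3,-5,3)→(3,1,1)
flip: (3,1,1)→(1,-1,3)
translate: b→1 (≡-1 mod 2), so (1,-1,3)→(1,1,3)
reduced (well bottom): (1,1,3) with a≤c, −a<b≤a
well minimum = a = 1

1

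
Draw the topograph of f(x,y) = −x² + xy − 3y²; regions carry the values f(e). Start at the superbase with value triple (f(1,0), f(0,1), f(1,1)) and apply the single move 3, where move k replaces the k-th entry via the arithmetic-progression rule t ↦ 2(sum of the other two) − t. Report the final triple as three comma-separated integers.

start (-1,-3,-3) = (f(1,0),f(0,1),f(1,1))
replace slot 3: 2·((-1)+(-3)) − (-3) = -5 → (-1,-3,-5)

-1,-3,-5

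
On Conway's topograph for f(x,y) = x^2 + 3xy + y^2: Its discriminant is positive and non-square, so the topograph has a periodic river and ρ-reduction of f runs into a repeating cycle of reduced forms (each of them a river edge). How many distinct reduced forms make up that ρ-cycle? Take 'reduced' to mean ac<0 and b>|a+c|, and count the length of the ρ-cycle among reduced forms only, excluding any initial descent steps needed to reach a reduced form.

D = 5, ⌊√D⌋ = 2
descent: ρ → (1,1,-1)  [lands on river]
river: ρ → (-1,1,1)
ρ-cycle length = 2 (tail of 1 descent step not counted)

2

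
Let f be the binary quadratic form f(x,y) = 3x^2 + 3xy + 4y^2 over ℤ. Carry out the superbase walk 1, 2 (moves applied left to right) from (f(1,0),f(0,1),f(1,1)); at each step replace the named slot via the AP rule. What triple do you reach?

start (3,4,10) = (f(1,0),f(0,1),f(1,1))
replace slot 1: 2·(4+10) − 3 = 25 → (25,4,10)
replace slot 2: 2·(25+10) − 4 = 66 → (25,66,10)

25,66,10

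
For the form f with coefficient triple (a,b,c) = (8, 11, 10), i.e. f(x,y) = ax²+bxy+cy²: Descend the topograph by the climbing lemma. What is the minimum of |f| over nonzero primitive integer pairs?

translate: b→-5 (≡11 mod 16), so (8,11,10)→(8,-5,7)
flip: (8,-5,7)→(7,5,8)
reduced (well bottom): (7,5,8) with a≤c, −a<b≤a
well minimum = a = 7

7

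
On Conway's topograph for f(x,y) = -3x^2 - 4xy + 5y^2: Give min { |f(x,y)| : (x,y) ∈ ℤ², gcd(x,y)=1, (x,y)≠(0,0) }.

descent: ρ → (5,4,-3)  [lands on river]
river: ρ → (-3,8,1)
river: ρ → (1,8,-3)
river: ρ → (-3,4,5)
river: ρ → (5,6,-2)
river: ρ → (-2,6,5)
closes: descent 1, river 6
min |a| on river = 1

1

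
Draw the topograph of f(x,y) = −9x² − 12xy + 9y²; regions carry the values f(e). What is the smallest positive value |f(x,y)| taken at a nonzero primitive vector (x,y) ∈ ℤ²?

descent: ρ → (9,12,-9)  [lands on river]
river: ρ → (-9,6,12)
river: ρ → (12,18,-3)
river: ρ → (-3,18,12)
river: ρ → (12,6,-9)
river: ρ → (-9,12,9)
river: ρ → (9,6,-12)
river: ρ → (-12,18,3)
river: ρ → (3,18,-12)
river: ρ → (-12,6,9)
closes: descent 1, river 10
min |a| on river = 3

3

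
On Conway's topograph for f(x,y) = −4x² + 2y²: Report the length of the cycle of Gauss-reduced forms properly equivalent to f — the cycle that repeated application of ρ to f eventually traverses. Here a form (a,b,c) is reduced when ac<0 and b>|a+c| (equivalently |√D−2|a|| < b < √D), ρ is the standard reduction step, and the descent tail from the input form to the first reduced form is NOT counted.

D = 32, ⌊√D⌋ = 5
descent: ρ → (2,4,-2)  [lands on river]
river: ρ → (-2,4,2)
ρ-cycle length = 2 (tail of 1 descent step not counted)

2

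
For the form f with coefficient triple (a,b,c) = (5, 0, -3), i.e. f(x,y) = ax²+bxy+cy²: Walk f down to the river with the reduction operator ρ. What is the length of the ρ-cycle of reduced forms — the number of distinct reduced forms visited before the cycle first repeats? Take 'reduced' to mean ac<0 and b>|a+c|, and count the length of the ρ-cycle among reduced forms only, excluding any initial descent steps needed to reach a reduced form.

D = 60, ⌊√D⌋ = 7
descent: ρ → (-3,6,2)  [lands on river]
river: ρ → (2,6,-3)
ρ-cycle length = 2 (tail of 1 descent step not counted)

2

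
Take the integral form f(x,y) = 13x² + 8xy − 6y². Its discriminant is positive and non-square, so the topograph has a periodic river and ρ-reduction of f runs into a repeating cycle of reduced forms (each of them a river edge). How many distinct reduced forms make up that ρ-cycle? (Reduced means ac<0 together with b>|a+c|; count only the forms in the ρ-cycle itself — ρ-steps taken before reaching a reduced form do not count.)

D = 376, ⌊√D⌋ = 19
river: ρ → (-6,16,5)
river: ρ → (5,14,-9)
river: ρ → (-9,4,10)
river: ρ → (10,16,-3)
river: ρ → (-3,14,15)
river: ρ → (15,16,-2)
river: ρ → (-2,16,15)
river: ρ → (15,14,-3)
river: ρ → (-3,16,10)
river: ρ → (10,4,-9)
river: ρ → (-9,14,5)
river: ρ → (5,16,-6)
river: ρ → (-6,8,13)
river: ρ → (13,18,-1)
river: ρ → (-1,18,13)
river: ρ → (13,8,-6)
ρ-cycle length = 16 (tail of 0 descent steps not counted)

16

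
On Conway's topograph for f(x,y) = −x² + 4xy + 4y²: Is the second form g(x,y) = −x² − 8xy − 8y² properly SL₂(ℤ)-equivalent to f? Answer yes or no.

D₁ = 32, D₂ = 32
river cycle of f (length 2): (4, 4, -1), (-1, 4, 4)
river cycle of g (length 2): (-1, 4, 4), (4, 4, -1)
cycles coincide ⇒ equivalent

yes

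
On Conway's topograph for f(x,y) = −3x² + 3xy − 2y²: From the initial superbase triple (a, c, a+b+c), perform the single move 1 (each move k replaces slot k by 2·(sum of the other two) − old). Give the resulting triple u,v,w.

start (-3,-2,-2) = (f(1,0),f(0,1),f(1,1))
replace slot 1: 2·((-2)+(-2)) − (-3) = -5 → (-5,-2,-2)

-5,-2,-2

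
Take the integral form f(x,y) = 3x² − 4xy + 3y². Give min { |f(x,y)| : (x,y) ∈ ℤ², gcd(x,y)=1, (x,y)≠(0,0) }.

translate: b→2 (≡-4 mod 6), so (3,-4,3)→(3,2,2)
flip: (3,2,2)→(2,-2,3)
translate: b→2 (≡-2 mod 4), so (2,-2,3)→(2,2,3)
reduced (well bottom): (2,2,3) with a≤c, −a<b≤a
well minimum = a = 2

2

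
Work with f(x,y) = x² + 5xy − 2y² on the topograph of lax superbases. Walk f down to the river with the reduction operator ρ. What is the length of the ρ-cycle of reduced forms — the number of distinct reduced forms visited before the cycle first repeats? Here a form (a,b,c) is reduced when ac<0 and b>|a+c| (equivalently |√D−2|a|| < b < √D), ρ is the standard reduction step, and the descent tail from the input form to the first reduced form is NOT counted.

D = 33, ⌊√D⌋ = 5
river: ρ → (-2,3,3)
river: ρ → (3,3,-2)
river: ρ → (-2,5,1)
river: ρ → (1,5,-2)
ρ-cycle length = 4 (tail of 0 descent steps not counted)

4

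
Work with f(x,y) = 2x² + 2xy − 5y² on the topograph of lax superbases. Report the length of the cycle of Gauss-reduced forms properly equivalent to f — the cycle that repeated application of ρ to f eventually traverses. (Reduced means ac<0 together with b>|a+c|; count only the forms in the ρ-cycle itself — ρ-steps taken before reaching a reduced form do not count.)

D = 44, ⌊√D⌋ = 6
descent: ρ → (-5,-2,2)
descent: ρ → (2,6,-1)  [lands on river]
river: ρ → (-1,6,2)
ρ-cycle length = 2 (tail of 2 descent steps not counted)

2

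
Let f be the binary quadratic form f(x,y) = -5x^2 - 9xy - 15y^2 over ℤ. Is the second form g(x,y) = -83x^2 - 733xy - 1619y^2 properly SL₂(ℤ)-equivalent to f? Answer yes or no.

D₁ = -219, D₂ = -219
f is negative-definite; reduce −f:
−f: translate: b→-1 (≡9 mod 10), so (5,9,15)→(5,-1,11)
−f: reduced (well bottom): (5,-1,11) with a≤c, −a<b≤a
flip sign back: reduced form of f is (-5,1,-11)
g is negative-definite; reduce −g:
−g: translate: b→69 (≡733 mod 166), so (83,733,1619)→(83,69,15)
−g: flip: (83,69,15)→(15,-69,83)
−g: translate: b→-9 (≡-69 mod 30), so (15,-69,83)→(15,-9,5)
−g: flip: (15,-9,5)→(5,9,15)
−g: translate: b→-1 (≡9 mod 10), so (5,9,15)→(5,-1,11)
−g: reduced (well bottom): (5,-1,11) with a≤c, −a<b≤a
flip sign back: reduced form of g is (-5,1,-11)
reduced forms (-5, 1, -11) vs (-5, 1, -11) ⇒ equivalent

yes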